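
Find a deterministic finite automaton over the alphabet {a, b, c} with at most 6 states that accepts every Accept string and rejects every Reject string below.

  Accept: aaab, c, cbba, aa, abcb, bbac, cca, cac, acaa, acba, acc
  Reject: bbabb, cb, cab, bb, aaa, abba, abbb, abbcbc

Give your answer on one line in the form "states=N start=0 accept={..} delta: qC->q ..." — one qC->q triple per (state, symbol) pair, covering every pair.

states=5 start=0 accept={2,3} delta: 0a->1 0b->0 0c->2 1a->3 1b->2 1c->3 2a->0 2b->4 2c->1 3a->1 3b->1 3c->2 4a->0 4b->1 4c->1

State merging on the prefix tree: take the shortest (then alphabetical) example prefix whose next move is undefined and point that move at state 0, else 1, else 2, ...; a target is out if some Accept/Reject pair would then sit in one state with the same input left (inseparable). If every existing state is out, open a new one.
a: 0a undefined. 0a->0: no, aa/aaa meet in 0. Open state 1: 0a->1.
b: 0b undefined. 0b->0: ok.
c: 0c undefined. 0c->0: no, c/cb meet in 0. 0c->1: no, cbba/abba meet in 1 with "bba" left. Open state 2: 0c->2.
aa: 1a undefined. 1a->0: no, aa/bb meet in 0. 1a->1: no, aa/aaa meet in 1. 1a->2: no, aaab/cab meet in 2 with "ab" left. Open state 3: 1a->3.
ab: 1b undefined. 1b->0: no, abcb/cb meet in 2 with "b" left. 1b->1: no, aa/abba meet in 3. 1b->2: ok.
ac: 1c undefined. 1c->0: no, bbac/bb meet in 0. 1c->1: no, acaa/aaa meet in 3 with "a" left. 1c->2: no, acba/abba meet in 2 with "ba" left. 1c->3: ok.
ca: 2a undefined. 2a->0: ok.
cb: 2b undefined. 2b->0: no, c/abbcbc meet in 2. 2b->1: no, c/abbb meet in 2. 2b->2: no, c/bbabb meet in 2. 2b->3: no, aa/bbabb meet in 3. Open state 4: 2b->4.
cc: 2c undefined. 2c->0: no, abcb/cab meet in 0. 2c->1: ok.
aaa: 3a undefined. 3a->0: no, aaab/cab meet in 0. 3a->1: ok.
acb: 3b undefined. 3b->0: no, acba/aaa meet in 1. 3b->1: ok.
acc: 3c undefined. 3c->0: no, acc/cab meet in 0. 3c->1: no, acc/aaa meet in 1. 3c->2: ok.
cbb: 4b undefined. 4b->0: no, cbba/aaa meet in 1. 4b->1: ok.
abba: 4a undefined. 4a->0: ok.
abbc: 4c undefined. 4c->0: no, aaab/abbcbc meet in 2. 4c->1: ok.
All examples now run through 5 states with every (state, symbol) defined. Accept strings end in {2,3}, Reject strings end in {0,1,4}; accept={2,3}.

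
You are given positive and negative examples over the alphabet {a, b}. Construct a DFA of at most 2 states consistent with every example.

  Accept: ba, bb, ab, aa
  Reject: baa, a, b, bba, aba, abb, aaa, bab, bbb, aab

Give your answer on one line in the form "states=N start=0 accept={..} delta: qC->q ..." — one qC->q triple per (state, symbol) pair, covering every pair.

State merging on the prefix tree: take the shortest (then alphabetical) example prefix whose next move is undefined and point that move at state 0, else 1, else 2, ...; a target is out if some Accept/Reject pair would then sit in one state with the same input left (inseparable). If every existing state is out, open a new one.
a: 0a undefined. 0a->0: no, ba/aba meet in 0 with "ba" left. Open state 1: 0a->1.
b: 0b undefined. 0b->0: no, ba/a meet in 1. 0b->1: ok.
aa: 1a undefined. 1a->0: ok.
ab: 1b undefined. 1b->0: ok.
All examples now run through 2 states with every (state, symbol) defined. Accept strings end in {0}, Reject strings end in {1}; accept={0}.

states=2 start=0 accept={0} delta: 0a->1 0b->1 1a->0 1b->0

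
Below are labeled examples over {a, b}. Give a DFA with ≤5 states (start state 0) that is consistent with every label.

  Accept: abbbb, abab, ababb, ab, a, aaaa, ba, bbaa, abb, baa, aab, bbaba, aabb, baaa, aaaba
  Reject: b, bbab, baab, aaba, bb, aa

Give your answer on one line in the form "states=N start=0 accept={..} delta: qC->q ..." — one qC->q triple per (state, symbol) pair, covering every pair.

states=5 start=0 accept={0,1,4} delta: 0a->1 0b->2 1a->3 1b->1 2a->4 2b->2 3a->0 3b->1 4a->0 4b->2

Grow the machine one transition at a time. Run the examples from 0; the earliest place one falls off (shortest prefix, ties alphabetical) gets sent to the lowest-numbered state that keeps every Accept/Reject pair distinguishable — a pair clashes when both reach the same state with identical unread suffix — and to a fresh state only if none does.
a: 0a undefined. 0a->0: no, ab/b meet in 0 with "b" left. Open state 1: 0a->1.
b: 0b undefined. 0b->0: no, ab/bbab meet in 1 with "b" left. 0b->1: no, abab/bbab meet in 1 with "bab" left. Open state 2: 0b->2.
aa: 1a undefined. 1a->0: no, aaaa/aa meet in 0. 1a->1: no, a/aa meet in 1. 1a->2: no, aab/bb meet in 2 with "b" left. Open state 3: 1a->3.
ab: 1b undefined. 1b->0: no, ababb/b meet in 2. 1b->1: ok.
ba: 2a undefined. 2a->0: no, abbbb/baab meet in 1. 2a->1: no, abab/baab meet in 3 with "b" left. 2a->2: no, ba/b meet in 2. 2a->3: no, ba/aa meet in 3. Open state 4: 2a->4.
bb: 2b undefined. 2b->0: no, abbbb/bbab meet in 1. 2b->1: no, abbbb/bb meet in 1. 2b->2: ok.
aaa: 3a undefined. 3a->0: ok.
aab: 3b undefined. 3b->0: no, abbbb/aaba meet in 1. 3b->1: ok.
baa: 4a undefined. 4a->0: ok.
bbab: 4b undefined. 4b->0: no, bbaa/bbab meet in 0. 4b->1: no, abbbb/bbab meet in 1. 4b->2: ok.
All examples now run through 5 states with every (state, symbol) defined. Accept strings end in {0,1,4}, Reject strings end in {2,3}; accept={0,1,4}.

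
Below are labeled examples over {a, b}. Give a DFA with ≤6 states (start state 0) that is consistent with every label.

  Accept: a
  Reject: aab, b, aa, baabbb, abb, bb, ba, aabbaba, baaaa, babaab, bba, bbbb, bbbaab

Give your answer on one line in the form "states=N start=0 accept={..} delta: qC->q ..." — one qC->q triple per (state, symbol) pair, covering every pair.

states=3 start=0 accept={1} delta: 0a->1 0b->2 1a->0 1b->0 2a->2 2b->2

Grow the machine one transition at a time. Run the examples from 0; the earliest place one falls off (shortest prefix, ties alphabetical) gets sent to the lowest-numbered state that keeps every Accept/Reject pair distinguishable — a pair clashes when both reach the same state with identical unread suffix — and to a fresh state only if none does.
a: 0a undefined. 0a->0: no, a/aa meet in 0. Open state 1: 0a->1.
b: 0b undefined. 0b->0: no, a/ba meet in 1. 0b->1: no, a/b meet in 1. Open state 2: 0b->2.
aa: 1a undefined. 1a->0: ok.
ab: 1b undefined. 1b->0: ok.
ba: 2a undefined. 2a->0: no, a/baaaa meet in 1. 2a->1: no, a/ba meet in 1. 2a->2: ok.
bb: 2b undefined. 2b->0: no, a/aabbaba meet in 1. 2b->1: no, a/bb meet in 1. 2b->2: ok.
All examples now run through 3 states with every (state, symbol) defined. Accept strings end in {1}, Reject strings end in {0,2}; accept={1}.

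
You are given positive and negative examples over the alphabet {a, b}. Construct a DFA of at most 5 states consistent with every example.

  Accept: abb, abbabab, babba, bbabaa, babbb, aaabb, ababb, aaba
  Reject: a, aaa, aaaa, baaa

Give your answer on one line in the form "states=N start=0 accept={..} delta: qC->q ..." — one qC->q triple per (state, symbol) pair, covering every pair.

Grow the machine one transition at a time. Run the examples from 0; the earliest place one falls off (shortest prefix, ties alphabetical) gets sent to the lowest-numbered state that keeps every Accept/Reject pair distinguishable — a pair clashes when both reach the same state with identical unread suffix — and to a fresh state only if none does.
a: 0a undefined. 0a->0: ok.
b: 0b undefined. 0b->0: no, abb/a meet in 0. Open state 1: 0b->1.
ba: 1a undefined. 1a->0: no, aaba/a meet in 0. 1a->1: no, aaba/baaa meet in 1. Open state 2: 1a->2.
bb: 1b undefined. 1b->0: no, abb/a meet in 0. 1b->1: ok.
baa: 2a undefined. 2a->0: ok.
bab: 2b undefined. 2b->0: no, bbabaa/a meet in 0. 2b->1: no, bbabaa/a meet in 0. 2b->2: no, babba/a meet in 0. Open state 3: 2b->3.
babb: 3b undefined. 3b->0: no, babba/a meet in 0. 3b->1: ok.
bbaba: 3a undefined. 3a->0: no, bbabaa/a meet in 0. 3a->1: ok.
All examples now run through 4 states with every (state, symbol) defined. Accept strings end in {1,2}, Reject strings end in {0}; accept={1,2}.

states=4 start=0 accept={1,2} delta: 0a->0 0b->1 1a->2 1b->1 2a->0 2b->3 3a->1 3b->1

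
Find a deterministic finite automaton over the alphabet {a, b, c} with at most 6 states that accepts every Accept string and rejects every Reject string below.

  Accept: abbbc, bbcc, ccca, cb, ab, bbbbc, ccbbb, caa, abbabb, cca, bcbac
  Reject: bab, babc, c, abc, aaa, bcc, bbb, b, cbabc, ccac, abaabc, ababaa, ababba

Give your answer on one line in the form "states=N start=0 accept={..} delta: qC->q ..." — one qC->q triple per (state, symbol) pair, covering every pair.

Fold the examples into a partial DFA from state 0: repeatedly fix the first undefined (state, symbol) met by the shortest-then-alphabetical prefix, trying targets in increasing order and rejecting any under which an Accept and a Reject string meet in one state with the same remainder; add a state when all current targets are rejected. Accepting states are where Accept strings end.
a: 0a undefined. 0a->0: no, ab/b meet in 0 with "b" left. Open state 1: 0a->1.
b: 0b undefined. 0b->0: no, bbcc/bcc meet in 0 with "cc" left. 0b->1: ok.
c: 0c undefined. 0c->0: no, ccca/b meet in 1. 0c->1: no, caa/aaa meet in 1 with "aa" left. Open state 2: 0c->2.
aa: 1a undefined. 1a->0: ok.
ab: 1b undefined. 1b->0: no, abbbc/c meet in 2. 1b->1: no, abbbc/babc meet in 1 with "c" left. 1b->2: no, cb/bbb meet in 2 with "b" left. Open state 3: 1b->3.
bc: 1c undefined. 1c->0: no, bcbac/c meet in 2. 1c->1: ok.
ca: 2a undefined. 2a->0: no, caa/bab meet in 1. 2a->1: ok.
cb: 2b undefined. 2b->0: ok.
cc: 2c undefined. 2c->0: no, ccca/bab meet in 1. 2c->1: ok.
aba: 3a undefined. 3a->0: no, ccca/ababba meet in 0. 3a->1: no, ccca/ababaa meet in 0. 3a->2: no, ccca/ababaa meet in 0. 3a->3: no, bcbac/abc meet in 3 with "c" left. Open state 4: 3a->4.
abb: 3b undefined. 3b->0: no, abbbc/bab meet in 1. 3b->1: no, abbbc/abc meet in 3 with "c" left. 3b->2: no, abbbc/c meet in 2. 3b->3: no, abbbc/abc meet in 3 with "c" left. 3b->4: ok.
abc: 3c undefined. 3c->0: no, bbcc/c meet in 2. 3c->1: no, bbcc/bab meet in 1. 3c->2: no, bbcc/bab meet in 1. 3c->3: no, bbcc/abc meet in 3. 3c->4: ok.
abaa: 4a undefined. 4a->0: ok.
abab: 4b undefined. 4b->0: no, abbbc/c meet in 2. 4b->1: no, abbbc/bab meet in 1. 4b->2: no, abbbc/bab meet in 1. 4b->3: no, abbbc/abc meet in 4. 4b->4: no, ccca/ababba meet in 0. Open state 5: 4b->5.
bbcc: 4c undefined. 4c->0: ok.
ababa: 5a undefined. 5a->0: ok.
ababb: 5b undefined. 5b->0: ok.
abbbc: 5c undefined. 5c->0: ok.
All examples now run through 6 states with every (state, symbol) defined. Accept strings end in {0,3,5}, Reject strings end in {1,2,4}; accept={0,3,5}.

states=6 start=0 accept={0,3,5} delta: 0a->1 0b->1 0c->2 1a->0 1b->3 1c->1 2a->1 2b->0 2c->1 3a->4 3b->4 3c->4 4a->0 4b->5 4c->0 5a->0 5b->0 5c->0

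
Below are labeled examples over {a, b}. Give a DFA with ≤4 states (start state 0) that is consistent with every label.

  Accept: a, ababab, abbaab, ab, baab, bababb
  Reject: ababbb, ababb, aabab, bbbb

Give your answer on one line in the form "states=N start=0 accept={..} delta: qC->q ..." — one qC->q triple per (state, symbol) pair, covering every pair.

State merging on the prefix tree: take the shortest (then alphabetical) example prefix whose next move is undefined and point that move at state 0, else 1, else 2, ...; a target is out if some Accept/Reject pair would then sit in one state with the same input left (inseparable). If every existing state is out, open a new one.
a: 0a undefined. 0a->0: ok.
b: 0b undefined. 0b->0: no, a/ababbb meet in 0. Open state 1: 0b->1.
ba: 1a undefined. 1a->0: no, ababab/aabab meet in 1. 1a->1: no, baab/aabab meet in 1 with "b" left. Open state 2: 1a->2.
bb: 1b undefined. 1b->0: no, a/bbbb meet in 0. 1b->1: no, ab/bbbb meet in 1. 1b->2: ok.
baa: 2a undefined. 2a->0: ok.
bab: 2b undefined. 2b->0: no, a/aabab meet in 0. 2b->1: no, ababab/ababbb meet in 1. 2b->2: no, bababb/ababbb meet in 2. Open state 3: 2b->3.
baba: 3a undefined. 3a->0: ok.
bbbb: 3b undefined. 3b->0: no, a/ababb meet in 0. 3b->1: no, ababab/ababb meet in 1. 3b->2: no, bababb/ababb meet in 2. 3b->3: ok.
All examples now run through 4 states with every (state, symbol) defined. Accept strings end in {0,1,2}, Reject strings end in {3}; accept={0,1,2}.

states=4 start=0 accept={0,1,2} delta: 0a->0 0b->1 1a->2 1b->2 2a->0 2b->3 3a->0 3b->3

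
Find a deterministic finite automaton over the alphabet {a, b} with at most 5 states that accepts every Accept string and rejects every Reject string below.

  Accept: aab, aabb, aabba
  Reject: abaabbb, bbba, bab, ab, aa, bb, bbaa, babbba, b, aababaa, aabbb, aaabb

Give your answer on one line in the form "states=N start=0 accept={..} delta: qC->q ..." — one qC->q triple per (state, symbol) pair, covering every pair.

Grow the machine one transition at a time. Run the examples from 0; the earliest place one falls off (shortest prefix, ties alphabetical) gets sent to the lowest-numbered state that keeps every Accept/Reject pair distinguishable — a pair clashes when both reach the same state with identical unread suffix — and to a fresh state only if none does.
a: 0a undefined. 0a->0: no, aab/ab meet in 0 with "b" left. Open state 1: 0a->1.
b: 0b undefined. 0b->0: ok.
aa: 1a undefined. 1a->0: no, aab/aa meet in 0. 1a->1: no, aab/bab meet in 1 with "b" left. Open state 2: 1a->2.
ab: 1b undefined. 1b->0: ok.
aaa: 2a undefined. 2a->0: ok.
aab: 2b undefined. 2b->0: no, aab/abaabbb meet in 0. 2b->1: no, aab/bbba meet in 1. 2b->2: no, aab/abaabbb meet in 2. Open state 3: 2b->3.
aaba: 3a undefined. 3a->0: ok.
aabb: 3b undefined. 3b->0: no, aabb/abaabbb meet in 0. 3b->1: no, aabb/bbba meet in 1. 3b->2: no, aab/abaabbb meet in 3. 3b->3: no, aab/abaabbb meet in 3. Open state 4: 3b->4.
aabba: 4a undefined. 4a->0: no, aabba/bab meet in 0. 4a->1: no, aabba/bbba meet in 1. 4a->2: no, aabba/aa meet in 2. 4a->3: ok.
aabbb: 4b undefined. 4b->0: ok.
All examples now run through 5 states with every (state, symbol) defined. Accept strings end in {3,4}, Reject strings end in {0,1,2}; accept={3,4}.

states=5 start=0 accept={3,4} delta: 0a->1 0b->0 1a->2 1b->0 2a->0 2b->3 3a->0 3b->4 4a->3 4b->0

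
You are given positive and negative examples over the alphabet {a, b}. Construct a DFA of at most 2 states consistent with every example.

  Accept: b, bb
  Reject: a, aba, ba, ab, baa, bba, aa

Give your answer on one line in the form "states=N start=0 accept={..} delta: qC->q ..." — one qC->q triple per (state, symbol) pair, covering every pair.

Fold the examples into a partial DFA from state 0: repeatedly fix the first undefined (state, symbol) met by the shortest-then-alphabetical prefix, trying targets in increasing order and rejecting any under which an Accept and a Reject string meet in one state with the same remainder; add a state when all current targets are rejected. Accepting states are where Accept strings end.
a: 0a undefined. 0a->0: no, b/ab meet in 0 with "b" left. Open state 1: 0a->1.
b: 0b undefined. 0b->0: ok.
aa: 1a undefined. 1a->0: no, b/baa meet in 0. 1a->1: ok.
ab: 1b undefined. 1b->0: no, b/ab meet in 0. 1b->1: ok.
All examples now run through 2 states with every (state, symbol) defined. Accept strings end in {0}, Reject strings end in {1}; accept={0}.

states=2 start=0 accept={0} delta: 0a->1 0b->0 1a->1 1b->1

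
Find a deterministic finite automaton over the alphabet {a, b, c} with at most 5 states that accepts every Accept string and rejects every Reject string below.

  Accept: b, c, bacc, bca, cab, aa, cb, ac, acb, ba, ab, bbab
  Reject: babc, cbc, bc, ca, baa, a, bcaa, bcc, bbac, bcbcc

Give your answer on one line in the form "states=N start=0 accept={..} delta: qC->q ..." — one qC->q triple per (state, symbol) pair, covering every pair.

Grow the machine one transition at a time. Run the examples from 0; the earliest place one falls off (shortest prefix, ties alphabetical) gets sent to the lowest-numbered state that keeps every Accept/Reject pair distinguishable — a pair clashes when both reach the same state with identical unread suffix — and to a fresh state only if none does.
a: 0a undefined. 0a->0: no, aa/a meet in 0. Open state 1: 0a->1.
b: 0b undefined. 0b->0: no, c/bc meet in 0 with "c" left. 0b->1: no, b/a meet in 1. Open state 2: 0b->2.
c: 0c undefined. 0c->0: ok.
aa: 1a undefined. 1a->0: ok.
ab: 1b undefined. 1b->0: ok.
ac: 1c undefined. 1c->0: ok.
ba: 2a undefined. 2a->0: ok.
bb: 2b undefined. 2b->0: no, c/bbac meet in 0. 2b->1: no, c/bbac meet in 0. 2b->2: no, c/bbac meet in 0. Open state 3: 2b->3.
bc: 2c undefined. 2c->0: no, c/babc meet in 0. 2c->1: no, c/bcc meet in 0. 2c->2: no, b/babc meet in 2. 2c->3: ok.
bba: 3a undefined. 3a->0: no, c/bbac meet in 0. 3a->1: no, c/bcaa meet in 0. 3a->2: no, c/bcaa meet in 0. 3a->3: no, bca/babc meet in 3. Open state 4: 3a->4.
bcb: 3b undefined. 3b->0: no, c/bcbcc meet in 0. 3b->1: no, c/bcbcc meet in 0. 3b->2: ok.
bcc: 3c undefined. 3c->0: no, c/bcc meet in 0. 3c->1: ok.
bbab: 4b undefined. 4b->0: ok.
bbac: 4c undefined. 4c->0: no, c/bbac meet in 0. 4c->1: ok.
bcaa: 4a undefined. 4a->0: no, c/bcaa meet in 0. 4a->1: ok.
All examples now run through 5 states with every (state, symbol) defined. Accept strings end in {0,2,4}, Reject strings end in {1,3}; accept={0,2,4}.

states=5 start=0 accept={0,2,4} delta: 0a->1 0b->2 0c->0 1a->0 1b->0 1c->0 2a->0 2b->3 2c->3 3a->4 3b->2 3c->1 4a->1 4b->0 4c->1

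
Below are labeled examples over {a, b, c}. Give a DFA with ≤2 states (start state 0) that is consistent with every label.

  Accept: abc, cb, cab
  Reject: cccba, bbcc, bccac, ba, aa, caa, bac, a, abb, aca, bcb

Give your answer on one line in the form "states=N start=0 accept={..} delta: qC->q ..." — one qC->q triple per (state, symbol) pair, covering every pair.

states=2 start=0 accept={1} delta: 0a->0 0b->1 0c->0 1a->0 1b->0 1c->1

State merging on the prefix tree: take the shortest (then alphabetical) example prefix whose next move is undefined and point that move at state 0, else 1, else 2, ...; a target is out if some Accept/Reject pair would then sit in one state with the same input left (inseparable). If every existing state is out, open a new one.
a: 0a undefined. 0a->0: ok.
b: 0b undefined. 0b->0: no, abc/bac meet in 0 with "c" left. Open state 1: 0b->1.
c: 0c undefined. 0c->0: ok.
ba: 1a undefined. 1a->0: ok.
bb: 1b undefined. 1b->0: ok.
bc: 1c undefined. 1c->0: no, abc/cccba meet in 0. 1c->1: ok.
All examples now run through 2 states with every (state, symbol) defined. Accept strings end in {1}, Reject strings end in {0}; accept={1}.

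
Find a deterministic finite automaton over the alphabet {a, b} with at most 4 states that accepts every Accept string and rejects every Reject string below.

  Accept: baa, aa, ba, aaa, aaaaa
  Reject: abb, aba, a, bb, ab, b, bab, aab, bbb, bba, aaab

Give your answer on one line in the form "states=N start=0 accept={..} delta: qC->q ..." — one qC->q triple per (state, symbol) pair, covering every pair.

states=3 start=0 accept={2} delta: 0a->1 0b->1 1a->2 1b->0 2a->2 2b->0

State merging on the prefix tree: take the shortest (then alphabetical) example prefix whose next move is undefined and point that move at state 0, else 1, else 2, ...; a target is out if some Accept/Reject pair would then sit in one state with the same input left (inseparable). If every existing state is out, open a new one.
a: 0a undefined. 0a->0: no, aa/a meet in 0. Open state 1: 0a->1.
b: 0b undefined. 0b->0: no, ba/a meet in 1. 0b->1: ok.
aa: 1a undefined. 1a->0: no, baa/a meet in 1. 1a->1: no, baa/a meet in 1. Open state 2: 1a->2.
ab: 1b undefined. 1b->0: ok.
aaa: 2a undefined. 2a->0: no, baa/bb meet in 0. 2a->1: no, baa/abb meet in 1. 2a->2: ok.
aab: 2b undefined. 2b->0: ok.
All examples now run through 3 states with every (state, symbol) defined. Accept strings end in {2}, Reject strings end in {0,1}; accept={2}.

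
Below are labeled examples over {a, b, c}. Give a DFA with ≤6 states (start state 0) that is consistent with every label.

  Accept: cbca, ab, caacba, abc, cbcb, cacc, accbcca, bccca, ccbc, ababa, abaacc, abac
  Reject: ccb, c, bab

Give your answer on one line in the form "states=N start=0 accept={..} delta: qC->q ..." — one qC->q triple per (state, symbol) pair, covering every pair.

Fold the examples into a partial DFA from state 0: repeatedly fix the first undefined (state, symbol) met by the shortest-then-alphabetical prefix, trying targets in increasing order and rejecting any under which an Accept and a Reject string meet in one state with the same remainder; add a state when all current targets are rejected. Accepting states are where Accept strings end.
a: 0a undefined. 0a->0: ok.
b: 0b undefined. 0b->0: no, ab/bab meet in 0. Open state 1: 0b->1.
c: 0c undefined. 0c->0: no, ab/ccb meet in 1. 0c->1: no, ab/c meet in 1. Open state 2: 0c->2.
ba: 1a undefined. 1a->0: no, ab/bab meet in 1. 1a->1: ok.
bc: 1c undefined. 1c->0: no, abaacc/c meet in 2. 1c->1: ok.
ca: 2a undefined. 2a->0: ok.
cb: 2b undefined. 2b->0: ok.
cc: 2c undefined. 2c->0: no, ab/ccb meet in 1. 2c->1: ok.
bab: 1b undefined. 1b->0: no, cbca/ccb meet in 0. 1b->1: no, ab/ccb meet in 1. 1b->2: ok.
All examples now run through 3 states with every (state, symbol) defined. Accept strings end in {0,1}, Reject strings end in {2}; accept={0,1}.

states=3 start=0 accept={0,1} delta: 0a->0 0b->1 0c->2 1a->1 1b->2 1c->1 2a->0 2b->0 2c->1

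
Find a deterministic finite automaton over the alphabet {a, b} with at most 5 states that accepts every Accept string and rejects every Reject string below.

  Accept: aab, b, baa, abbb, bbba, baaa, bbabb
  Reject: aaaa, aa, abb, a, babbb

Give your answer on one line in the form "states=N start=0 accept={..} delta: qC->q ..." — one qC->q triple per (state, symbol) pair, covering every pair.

Fold the examples into a partial DFA from state 0: repeatedly fix the first undefined (state, symbol) met by the shortest-then-alphabetical prefix, trying targets in increasing order and rejecting any under which an Accept and a Reject string meet in one state with the same remainder; add a state when all current targets are rejected. Accepting states are where Accept strings end.
a: 0a undefined. 0a->0: ok.
b: 0b undefined. 0b->0: no, aab/aaaa meet in 0. Open state 1: 0b->1.
ba: 1a undefined. 1a->0: no, baa/aaaa meet in 0. 1a->1: ok.
bb: 1b undefined. 1b->0: no, bbabb/aaaa meet in 0. 1b->1: no, aab/abb meet in 1. Open state 2: 1b->2.
bba: 2a undefined. 2a->0: no, bbabb/abb meet in 2. 2a->1: ok.
bbb: 2b undefined. 2b->0: no, aab/babbb meet in 1. 2b->1: ok.
All examples now run through 3 states with every (state, symbol) defined. Accept strings end in {1}, Reject strings end in {0,2}; accept={1}.

states=3 start=0 accept={1} delta: 0a->0 0b->1 1a->1 1b->2 2a->1 2b->1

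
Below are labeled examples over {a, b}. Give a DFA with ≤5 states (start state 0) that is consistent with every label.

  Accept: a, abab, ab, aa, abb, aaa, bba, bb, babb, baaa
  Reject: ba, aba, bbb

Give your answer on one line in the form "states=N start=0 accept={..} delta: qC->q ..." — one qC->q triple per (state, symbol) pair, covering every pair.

states=4 start=0 accept={0,1,3} delta: 0a->0 0b->1 1a->2 1b->3 2a->0 2b->0 3a->0 3b->2

Grow the machine one transition at a time. Run the examples from 0; the earliest place one falls off (shortest prefix, ties alphabetical) gets sent to the lowest-numbered state that keeps every Accept/Reject pair distinguishable — a pair clashes when both reach the same state with identical unread suffix — and to a fresh state only if none does.
a: 0a undefined. 0a->0: ok.
b: 0b undefined. 0b->0: no, a/ba meet in 0. Open state 1: 0b->1.
ba: 1a undefined. 1a->0: no, a/ba meet in 0. 1a->1: no, ab/ba meet in 1. Open state 2: 1a->2.
bb: 1b undefined. 1b->0: no, ab/bbb meet in 1. 1b->1: no, ab/bbb meet in 1. 1b->2: no, abab/bbb meet in 2 with "b" left. Open state 3: 1b->3.
baa: 2a undefined. 2a->0: ok.
bab: 2b undefined. 2b->0: ok.
bba: 3a undefined. 3a->0: ok.
bbb: 3b undefined. 3b->0: no, a/bbb meet in 0. 3b->1: no, ab/bbb meet in 1. 3b->2: ok.
All examples now run through 4 states with every (state, symbol) defined. Accept strings end in {0,1,3}, Reject strings end in {2}; accept={0,1,3}.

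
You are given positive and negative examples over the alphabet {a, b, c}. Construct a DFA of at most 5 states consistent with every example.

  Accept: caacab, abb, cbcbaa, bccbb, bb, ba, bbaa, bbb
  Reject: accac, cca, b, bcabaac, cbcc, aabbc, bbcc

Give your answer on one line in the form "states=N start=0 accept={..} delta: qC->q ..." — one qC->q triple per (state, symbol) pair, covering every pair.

Grow the machine one transition at a time. Run the examples from 0; the earliest place one falls off (shortest prefix, ties alphabetical) gets sent to the lowest-numbered state that keeps every Accept/Reject pair distinguishable — a pair clashes when both reach the same state with identical unread suffix — and to a fresh state only if none does.
a: 0a undefined. 0a->0: ok.
b: 0b undefined. 0b->0: no, abb/b meet in 0. Open state 1: 0b->1.
c: 0c undefined. 0c->0: no, caacab/b meet in 1. 0c->1: ok.
ba: 1a undefined. 1a->0: no, caacab/b meet in 1. 1a->1: no, ba/b meet in 1. Open state 2: 1a->2.
bb: 1b undefined. 1b->0: no, bbb/b meet in 1. 1b->1: no, abb/b meet in 1. 1b->2: ok.
bc: 1c undefined. 1c->0: ok.
bba: 2a undefined. 2a->0: no, bbaa/cca meet in 0. 2a->1: no, caacab/accac meet in 1. 2a->2: ok.
bbb: 2b undefined. 2b->0: no, bccbb/cca meet in 0. 2b->1: no, bccbb/accac meet in 1. 2b->2: ok.
bbc: 2c undefined. 2c->0: no, caacab/accac meet in 1. 2c->1: ok.
All examples now run through 3 states with every (state, symbol) defined. Accept strings end in {2}, Reject strings end in {0,1}; accept={2}.

states=3 start=0 accept={2} delta: 0a->0 0b->1 0c->1 1a->2 1b->2 1c->0 2a->2 2b->2 2c->1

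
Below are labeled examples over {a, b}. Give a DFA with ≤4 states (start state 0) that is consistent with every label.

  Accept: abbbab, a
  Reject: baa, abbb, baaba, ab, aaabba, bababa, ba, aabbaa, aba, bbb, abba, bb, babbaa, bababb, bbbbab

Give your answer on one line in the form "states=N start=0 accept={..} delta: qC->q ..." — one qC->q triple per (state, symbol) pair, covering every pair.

states=4 start=0 accept={0} delta: 0a->0 0b->1 1a->1 1b->2 2a->1 2b->3 3a->3 3b->0

Grow the machine one transition at a time. Run the examples from 0; the earliest place one falls off (shortest prefix, ties alphabetical) gets sent to the lowest-numbered state that keeps every Accept/Reject pair distinguishable — a pair clashes when both reach the same state with identical unread suffix — and to a fresh state only if none does.
a: 0a undefined. 0a->0: ok.
b: 0b undefined. 0b->0: no, abbbab/baa meet in 0. Open state 1: 0b->1.
ba: 1a undefined. 1a->0: no, a/baa meet in 0. 1a->1: ok.
bb: 1b undefined. 1b->0: no, abbbab/baaba meet in 0. 1b->1: no, abbbab/baa meet in 1. Open state 2: 1b->2.
bbb: 2b undefined. 2b->0: no, abbbab/baa meet in 1. 2b->1: no, abbbab/bb meet in 2. 2b->2: no, abbbab/bbbbab meet in 2 with "ab" left. Open state 3: 2b->3.
abba: 2a undefined. 2a->0: no, a/baaba meet in 0. 2a->1: ok.
bbbb: 3b undefined. 3b->0: ok.
abbba: 3a undefined. 3a->0: no, abbbab/baa meet in 1. 3a->1: no, abbbab/bb meet in 2. 3a->2: no, abbbab/abbb meet in 3. 3a->3: ok.
All examples now run through 4 states with every (state, symbol) defined. Accept strings end in {0}, Reject strings end in {1,2,3}; accept={0}.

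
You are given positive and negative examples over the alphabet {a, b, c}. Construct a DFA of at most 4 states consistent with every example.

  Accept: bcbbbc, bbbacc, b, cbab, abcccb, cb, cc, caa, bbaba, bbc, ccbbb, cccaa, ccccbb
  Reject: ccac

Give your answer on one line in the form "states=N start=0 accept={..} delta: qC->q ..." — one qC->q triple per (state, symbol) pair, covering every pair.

states=4 start=0 accept={0,1,2} delta: 0a->0 0b->0 0c->1 1a->0 1b->0 1c->2 2a->2 2b->0 2c->3 3a->0 3b->0 3c->0

Fold the examples into a partial DFA from state 0: repeatedly fix the first undefined (state, symbol) met by the shortest-then-alphabetical prefix, trying targets in increasing order and rejecting any under which an Accept and a Reject string meet in one state with the same remainder; add a state when all current targets are rejected. Accepting states are where Accept strings end.
a: 0a undefined. 0a->0: ok.
b: 0b undefined. 0b->0: ok.
c: 0c undefined. 0c->0: no, bcbbbc/ccac meet in 0. Open state 1: 0c->1.
ca: 1a undefined. 1a->0: ok.
cb: 1b undefined. 1b->0: ok.
cc: 1c undefined. 1c->0: no, bcbbbc/ccac meet in 1. 1c->1: no, bcbbbc/ccac meet in 1. Open state 2: 1c->2.
cca: 2a undefined. 2a->0: no, bcbbbc/ccac meet in 1. 2a->1: no, bbbacc/ccac meet in 2. 2a->2: ok.
ccb: 2b undefined. 2b->0: ok.
ccc: 2c undefined. 2c->0: no, b/ccac meet in 0. 2c->1: no, bcbbbc/ccac meet in 1. 2c->2: no, bbbacc/ccac meet in 2. Open state 3: 2c->3.
ccca: 3a undefined. 3a->0: ok.
cccc: 3c undefined. 3c->0: ok.
abcccb: 3b undefined. 3b->0: ok.
All examples now run through 4 states with every (state, symbol) defined. Accept strings end in {0,1,2}, Reject strings end in {3}; accept={0,1,2}.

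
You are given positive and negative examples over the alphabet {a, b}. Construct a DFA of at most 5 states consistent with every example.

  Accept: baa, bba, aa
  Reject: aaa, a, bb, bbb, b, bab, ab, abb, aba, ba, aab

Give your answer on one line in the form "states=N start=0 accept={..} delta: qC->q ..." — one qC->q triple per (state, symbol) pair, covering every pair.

Fold the examples into a partial DFA from state 0: repeatedly fix the first undefined (state, symbol) met by the shortest-then-alphabetical prefix, trying targets in increasing order and rejecting any under which an Accept and a Reject string meet in one state with the same remainder; add a state when all current targets are rejected. Accepting states are where Accept strings end.
a: 0a undefined. 0a->0: no, aa/aaa meet in 0. Open state 1: 0a->1.
b: 0b undefined. 0b->0: no, bba/a meet in 1. 0b->1: no, baa/aaa meet in 1 with "aa" left. Open state 2: 0b->2.
aa: 1a undefined. 1a->0: ok.
ab: 1b undefined. 1b->0: no, aa/ab meet in 0. 1b->1: no, aa/aba meet in 0. 1b->2: ok.
ba: 2a undefined. 2a->0: no, baa/aaa meet in 1. 2a->1: ok.
bb: 2b undefined. 2b->0: no, baa/bb meet in 0. 2b->1: ok.
All examples now run through 3 states with every (state, symbol) defined. Accept strings end in {0}, Reject strings end in {1,2}; accept={0}.

states=3 start=0 accept={0} delta: 0a->1 0b->2 1a->0 1b->2 2a->1 2b->1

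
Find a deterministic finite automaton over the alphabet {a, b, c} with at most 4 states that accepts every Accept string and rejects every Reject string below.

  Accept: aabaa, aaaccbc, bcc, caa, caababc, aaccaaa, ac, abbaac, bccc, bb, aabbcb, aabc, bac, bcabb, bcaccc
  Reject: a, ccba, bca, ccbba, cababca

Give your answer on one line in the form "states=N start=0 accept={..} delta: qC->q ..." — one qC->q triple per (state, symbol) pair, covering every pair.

State merging on the prefix tree: take the shortest (then alphabetical) example prefix whose next move is undefined and point that move at state 0, else 1, else 2, ...; a target is out if some Accept/Reject pair would then sit in one state with the same input left (inseparable). If every existing state is out, open a new one.
a: 0a undefined. 0a->0: ok.
b: 0b undefined. 0b->0: no, aabaa/a meet in 0. Open state 1: 0b->1.
c: 0c undefined. 0c->0: no, caa/a meet in 0. 0c->1: ok.
ba: 1a undefined. 1a->0: no, aabaa/a meet in 0. 1a->1: ok.
bb: 1b undefined. 1b->0: no, bb/a meet in 0. 1b->1: ok.
bc: 1c undefined. 1c->0: no, aabaa/ccba meet in 1. 1c->1: no, aabaa/ccba meet in 1. Open state 2: 1c->2.
bca: 2a undefined. 2a->0: no, aaccaaa/a meet in 0. 2a->1: no, aabaa/bca meet in 1. 2a->2: no, caababc/bca meet in 2. Open state 3: 2a->3.
bcc: 2c undefined. 2c->0: no, bcc/a meet in 0. 2c->1: ok.
ccb: 2b undefined. 2b->0: no, aabaa/ccbba meet in 1. 2b->1: no, aabaa/ccba meet in 1. 2b->2: ok.
bcab: 3b undefined. 3b->0: ok.
bcac: 3c undefined. 3c->0: ok.
aaccaa: 3a undefined. 3a->0: no, aaccaaa/a meet in 0. 3a->1: ok.
All examples now run through 4 states with every (state, symbol) defined. Accept strings end in {1,2}, Reject strings end in {0,3}; accept={1,2}.

states=4 start=0 accept={1,2} delta: 0a->0 0b->1 0c->1 1a->1 1b->1 1c->2 2a->3 2b->2 2c->1 3a->1 3b->0 3c->0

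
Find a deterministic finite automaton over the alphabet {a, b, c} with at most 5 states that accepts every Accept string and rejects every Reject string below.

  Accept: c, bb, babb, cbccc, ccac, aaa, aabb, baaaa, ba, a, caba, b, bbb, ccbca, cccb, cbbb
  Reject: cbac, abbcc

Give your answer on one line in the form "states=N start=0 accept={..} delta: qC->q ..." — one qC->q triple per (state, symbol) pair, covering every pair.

Fold the examples into a partial DFA from state 0: repeatedly fix the first undefined (state, symbol) met by the shortest-then-alphabetical prefix, trying targets in increasing order and rejecting any under which an Accept and a Reject string meet in one state with the same remainder; add a state when all current targets are rejected. Accepting states are where Accept strings end.
a: 0a undefined. 0a->0: ok.
b: 0b undefined. 0b->0: ok.
c: 0c undefined. 0c->0: no, c/cbac meet in 0. Open state 1: 0c->1.
ca: 1a undefined. 1a->0: ok.
cb: 1b undefined. 1b->0: no, c/cbac meet in 1. 1b->1: no, c/cbac meet in 1. Open state 2: 1b->2.
cc: 1c undefined. 1c->0: no, bb/abbcc meet in 0. 1c->1: no, c/abbcc meet in 1. 1c->2: no, ccac/cbac meet in 2 with "ac" left. Open state 3: 1c->3.
cba: 2a undefined. 2a->0: no, c/cbac meet in 1. 2a->1: ok.
cbb: 2b undefined. 2b->0: ok.
cbc: 2c undefined. 2c->0: no, cbccc/cbac meet in 3. 2c->1: ok.
cca: 3a undefined. 3a->0: ok.
ccb: 3b undefined. 3b->0: ok.
ccc: 3c undefined. 3c->0: ok.
All examples now run through 4 states with every (state, symbol) defined. Accept strings end in {0,1}, Reject strings end in {3}; accept={0,1}.

states=4 start=0 accept={0,1} delta: 0a->0 0b->0 0c->1 1a->0 1b->2 1c->3 2a->1 2b->0 2c->1 3a->0 3b->0 3c->0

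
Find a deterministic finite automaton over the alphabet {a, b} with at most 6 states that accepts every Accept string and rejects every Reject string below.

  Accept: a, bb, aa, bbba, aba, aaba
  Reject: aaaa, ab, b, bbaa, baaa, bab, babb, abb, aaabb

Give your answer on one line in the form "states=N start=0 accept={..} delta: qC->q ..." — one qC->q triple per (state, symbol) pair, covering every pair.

Fold the examples into a partial DFA from state 0: repeatedly fix the first undefined (state, symbol) met by the shortest-then-alphabetical prefix, trying targets in increasing order and rejecting any under which an Accept and a Reject string meet in one state with the same remainder; add a state when all current targets are rejected. Accepting states are where Accept strings end.
a: 0a undefined. 0a->0: no, a/aaaa meet in 0. Open state 1: 0a->1.
b: 0b undefined. 0b->0: no, bb/b meet in 0. 0b->1: no, a/b meet in 1. Open state 2: 0b->2.
aa: 1a undefined. 1a->0: no, aa/aaaa meet in 0. 1a->1: no, a/aaaa meet in 1. 1a->2: no, aa/b meet in 2. Open state 3: 1a->3.
ab: 1b undefined. 1b->0: ok.
ba: 2a undefined. 2a->0: no, bb/babb meet in 2 with "b" left. 2a->1: ok.
bb: 2b undefined. 2b->0: no, bb/ab meet in 0. 2b->1: ok.
aaa: 3a undefined. 3a->0: no, a/aaaa meet in 1. 3a->1: no, a/bbaa meet in 1. 3a->2: no, a/aaaa meet in 1. 3a->3: no, aa/aaaa meet in 3. Open state 4: 3a->4.
aab: 3b undefined. 3b->0: ok.
aaaa: 4a undefined. 4a->0: ok.
aaab: 4b undefined. 4b->0: ok.
All examples now run through 5 states with every (state, symbol) defined. Accept strings end in {1,3}, Reject strings end in {0,2,4}; accept={1,3}.

states=5 start=0 accept={1,3} delta: 0a->1 0b->2 1a->3 1b->0 2a->1 2b->1 3a->4 3b->0 4a->0 4b->0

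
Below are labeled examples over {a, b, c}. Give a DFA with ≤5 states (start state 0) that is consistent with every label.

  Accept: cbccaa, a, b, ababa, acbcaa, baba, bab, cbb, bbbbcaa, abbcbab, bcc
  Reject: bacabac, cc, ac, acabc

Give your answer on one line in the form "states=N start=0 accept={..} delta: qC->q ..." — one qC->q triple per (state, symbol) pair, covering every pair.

State merging on the prefix tree: take the shortest (then alphabetical) example prefix whose next move is undefined and point that move at state 0, else 1, else 2, ...; a target is out if some Accept/Reject pair would then sit in one state with the same input left (inseparable). If every existing state is out, open a new one.
a: 0a undefined. 0a->0: ok.
b: 0b undefined. 0b->0: no, bcc/cc meet in 0 with "cc" left. Open state 1: 0b->1.
c: 0c undefined. 0c->0: no, a/cc meet in 0. 0c->1: no, b/ac meet in 1. Open state 2: 0c->2.
ba: 1a undefined. 1a->0: ok.
bb: 1b undefined. 1b->0: ok.
bc: 1c undefined. 1c->0: no, bcc/ac meet in 2. 1c->1: ok.
cb: 2b undefined. 2b->0: ok.
cc: 2c undefined. 2c->0: no, cbccaa/cc meet in 0. 2c->1: no, b/cc meet in 1. 2c->2: ok.
aca: 2a undefined. 2a->0: no, b/acabc meet in 1. 2a->1: ok.
All examples now run through 3 states with every (state, symbol) defined. Accept strings end in {0,1}, Reject strings end in {2}; accept={0,1}.

states=3 start=0 accept={0,1} delta: 0a->0 0b->1 0c->2 1a->0 1b->0 1c->1 2a->1 2b->0 2c->2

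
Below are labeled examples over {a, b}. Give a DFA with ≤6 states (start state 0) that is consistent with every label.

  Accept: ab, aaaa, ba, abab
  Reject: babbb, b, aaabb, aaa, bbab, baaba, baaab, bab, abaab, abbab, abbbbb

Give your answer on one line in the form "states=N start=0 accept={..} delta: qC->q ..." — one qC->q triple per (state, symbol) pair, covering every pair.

states=3 start=0 accept={0} delta: 0a->1 0b->2 1a->0 1b->0 2a->0 2b->2

Grow the machine one transition at a time. Run the examples from 0; the earliest place one falls off (shortest prefix, ties alphabetical) gets sent to the lowest-numbered state that keeps every Accept/Reject pair distinguishable — a pair clashes when both reach the same state with identical unread suffix — and to a fresh state only if none does.
a: 0a undefined. 0a->0: no, ab/b meet in 0 with "b" left. Open state 1: 0a->1.
b: 0b undefined. 0b->0: no, ab/bbab meet in 1 with "b" left. 0b->1: no, abab/bbab meet in 1 with "bab" left. Open state 2: 0b->2.
aa: 1a undefined. 1a->0: ok.
ab: 1b undefined. 1b->0: ok.
ba: 2a undefined. 2a->0: ok.
bb: 2b undefined. 2b->0: no, ab/bbab meet in 0. 2b->1: no, ab/babbb meet in 0. 2b->2: ok.
All examples now run through 3 states with every (state, symbol) defined. Accept strings end in {0}, Reject strings end in {1,2}; accept={0}.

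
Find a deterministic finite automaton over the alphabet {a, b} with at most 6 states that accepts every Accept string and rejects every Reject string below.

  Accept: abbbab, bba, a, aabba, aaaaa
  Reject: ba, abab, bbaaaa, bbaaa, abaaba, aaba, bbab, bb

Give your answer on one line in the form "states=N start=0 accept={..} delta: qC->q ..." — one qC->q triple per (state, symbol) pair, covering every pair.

State merging on the prefix tree: take the shortest (then alphabetical) example prefix whose next move is undefined and point that move at state 0, else 1, else 2, ...; a target is out if some Accept/Reject pair would then sit in one state with the same input left (inseparable). If every existing state is out, open a new one.
a: 0a undefined. 0a->0: ok.
b: 0b undefined. 0b->0: no, abbbab/ba meet in 0. Open state 1: 0b->1.
ba: 1a undefined. 1a->0: no, a/ba meet in 0. 1a->1: no, bba/abaaba meet in 1 with "ba" left. Open state 2: 1a->2.
bb: 1b undefined. 1b->0: no, abbbab/abab meet in 2 with "b" left. 1b->1: no, abbbab/abab meet in 2 with "b" left. 1b->2: ok.
bba: 2a undefined. 2a->0: no, bba/bbaaaa meet in 0. 2a->1: no, bba/bbaaa meet in 1. 2a->2: no, bba/ba meet in 2. Open state 3: 2a->3.
abab: 2b undefined. 2b->0: no, a/abab meet in 0. 2b->1: no, abbbab/abab meet in 1. 2b->2: no, abbbab/bbab meet in 3 with "b" left. 2b->3: no, bba/abab meet in 3. Open state 4: 2b->4.
bbaa: 3a undefined. 3a->0: no, a/bbaaaa meet in 0. 3a->1: no, bba/bbaaaa meet in 3. 3a->2: no, bba/bbaaa meet in 3. 3a->3: no, bba/bbaaaa meet in 3. 3a->4: ok.
bbab: 3b undefined. 3b->0: no, a/abaaba meet in 0. 3b->1: ok.
abbba: 4a undefined. 4a->0: no, abbbab/bbab meet in 1. 4a->1: no, abbbab/ba meet in 2. 4a->2: no, abbbab/abab meet in 4. 4a->3: no, abbbab/bbab meet in 1. 4a->4: ok.
abbbab: 4b undefined. 4b->0: ok.
All examples now run through 5 states with every (state, symbol) defined. Accept strings end in {0,3}, Reject strings end in {1,2,4}; accept={0,3}.

states=5 start=0 accept={0,3} delta: 0a->0 0b->1 1a->2 1b->2 2a->3 2b->4 3a->4 3b->1 4a->4 4b->0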